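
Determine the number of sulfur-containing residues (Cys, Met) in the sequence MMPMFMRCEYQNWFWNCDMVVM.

Matching residues: M1, M2, M4, M6, C8, C17, M19, M22.

8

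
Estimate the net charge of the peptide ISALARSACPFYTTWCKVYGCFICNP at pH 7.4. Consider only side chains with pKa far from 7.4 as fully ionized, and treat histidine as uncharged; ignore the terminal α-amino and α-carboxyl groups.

Near pH 7.4, K and R contribute +1 each, D and E contribute −1 each, and every other side chain (His included, as stated) is uncharged.
Positive (K, R): R6, K17 → +2.
Negative (D, E): none → −0.
Net charge = (+2) + (−0) = +2.

+2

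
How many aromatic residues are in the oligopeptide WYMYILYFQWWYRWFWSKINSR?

11

Phenylalanine (F), tryptophan (W), and tyrosine (Y) have aromatic ring side chains.
Matching residues: W1, Y2, Y4, Y7, F8, W10, W11, Y12, W14, F15, W16.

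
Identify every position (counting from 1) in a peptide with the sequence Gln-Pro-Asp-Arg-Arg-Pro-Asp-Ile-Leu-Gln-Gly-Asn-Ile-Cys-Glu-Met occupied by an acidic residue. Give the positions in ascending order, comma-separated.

Aspartate (D) and glutamate (E) have carboxylic-acid side chains and are the acidic amino acids.
Matching residues: Asp3, Asp7, Glu15.

3, 7, 15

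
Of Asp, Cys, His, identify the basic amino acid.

K, R, and H are the three residues with basic side chains (ε-amine, guanidinium, and imidazole respectively).
Of the listed options, only His belongs to this group.

His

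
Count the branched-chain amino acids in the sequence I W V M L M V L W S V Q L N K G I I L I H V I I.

14

V, L, and I make up the branched-chain aliphatic group.
Matching residues: I1, V3, L5, V7, L8, V11, L13, I17, I18, L19, I20, V22, I23, I24.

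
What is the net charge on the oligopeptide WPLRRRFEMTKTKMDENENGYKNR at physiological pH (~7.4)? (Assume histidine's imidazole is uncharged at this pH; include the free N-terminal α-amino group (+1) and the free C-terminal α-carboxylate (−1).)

At pH ~7.4 the Lys and Arg side chains are protonated (+1), the Asp and Glu side chains are deprotonated (−1), and with His taken as neutral all other side chains carry no charge.
Positive (K, R): R4, R5, R6, K11, K13, K22, R24 → +7.
Negative (D, E): E8, D15, E16, E18 → −4.
The N-terminus (+1) and C-terminus (−1) cancel.
Net charge = (+7) + (−4) = +3.

+3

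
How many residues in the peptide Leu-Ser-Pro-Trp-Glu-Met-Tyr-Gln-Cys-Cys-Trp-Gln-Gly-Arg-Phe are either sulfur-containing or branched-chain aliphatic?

4

Sulfur-containing: C, M. Branched-chain aliphatic: I, L, V.
Sulfur-containing residues here: Met6, Cys9, Cys10 (3).
Branched-chain aliphatic residues here: Leu1 (1).
The two groups share no amino acid, so total = 3 + 1 = 4.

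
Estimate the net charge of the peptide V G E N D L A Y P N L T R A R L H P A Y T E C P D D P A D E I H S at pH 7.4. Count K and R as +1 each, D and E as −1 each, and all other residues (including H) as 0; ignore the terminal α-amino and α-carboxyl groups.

Positive (K, R): R13, R15 → +2.
Negative (D, E): E3, D5, E22, D25, D26, D29, E30 → −7.
Net charge = (+2) + (−7) = −5.

-5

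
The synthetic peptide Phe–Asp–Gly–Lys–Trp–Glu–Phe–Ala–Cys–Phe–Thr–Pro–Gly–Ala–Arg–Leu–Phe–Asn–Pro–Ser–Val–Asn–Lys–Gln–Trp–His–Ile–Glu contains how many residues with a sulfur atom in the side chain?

Only Cys (C) and Met (M) have a sulfur atom in the side chain.
Matching residues: Cys9.

1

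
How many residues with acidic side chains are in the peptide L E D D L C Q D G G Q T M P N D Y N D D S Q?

7

Aspartate (D) and glutamate (E) have carboxylic-acid side chains and are the acidic amino acids.
Matching residues: E2, D3, D4, D8, D16, D19, D20.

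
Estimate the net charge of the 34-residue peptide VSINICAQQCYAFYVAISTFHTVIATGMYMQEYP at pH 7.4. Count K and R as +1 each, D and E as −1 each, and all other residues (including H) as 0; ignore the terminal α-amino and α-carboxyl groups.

Positive (K, R): none → +0.
Negative (D, E): E32 → −1.
Net charge = (+0) + (−1) = −1.

-1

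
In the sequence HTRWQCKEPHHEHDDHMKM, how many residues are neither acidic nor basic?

Acidic: D, E. Basic: K, R, H. All other residues are neither.
Matching residues: T2, W4, Q5, C6, P9, M17, M19.

7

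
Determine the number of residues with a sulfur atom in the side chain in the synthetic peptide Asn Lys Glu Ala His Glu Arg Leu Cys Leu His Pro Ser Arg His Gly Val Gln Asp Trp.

Cysteine (C, thiol) and methionine (M, thioether) are the two sulfur-containing amino acids.
Matching residues: Cys9.

1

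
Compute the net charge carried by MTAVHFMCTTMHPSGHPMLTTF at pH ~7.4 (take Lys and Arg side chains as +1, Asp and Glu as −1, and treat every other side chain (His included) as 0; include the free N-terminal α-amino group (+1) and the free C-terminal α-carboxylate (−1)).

Positive (K, R): none → +0.
Negative (D, E): none → −0.
The N-terminus (+1) and C-terminus (−1) cancel.
Net charge = (+0) + (−0) = 0.

0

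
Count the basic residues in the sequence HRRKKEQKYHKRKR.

K, R, and H are the three residues with basic side chains (ε-amine, guanidinium, and imidazole respectively).
Matching residues: H1, R2, R3, K4, K5, K8, H10, K11, R12, K13, R14.

11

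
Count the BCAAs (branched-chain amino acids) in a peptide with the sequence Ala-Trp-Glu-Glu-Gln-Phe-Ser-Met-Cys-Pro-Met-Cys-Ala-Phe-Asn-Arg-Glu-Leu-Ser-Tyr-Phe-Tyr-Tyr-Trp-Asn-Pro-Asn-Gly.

The BCAAs are Val, Leu, and Ile — aliphatic side chains with a branch point.
Matching residues: Leu18.

1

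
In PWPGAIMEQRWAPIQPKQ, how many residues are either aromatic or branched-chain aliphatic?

Aromatic: F, W, Y. Branched-chain aliphatic: I, L, V.
Aromatic residues here: W2, W11 (2).
Branched-chain aliphatic residues here: I6, I14 (2).
The two groups share no amino acid, so total = 2 + 2 = 4.

4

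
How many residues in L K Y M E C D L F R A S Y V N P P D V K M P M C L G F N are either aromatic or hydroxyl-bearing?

5

Aromatic: F, W, Y. Hydroxyl-bearing: S, T, Y.
Aromatic residues here: Y3, F9, Y13, F27 (4).
Hydroxyl-bearing residues here: Y3, S12, Y13 (3).
Y is in both groups, so the 2 Y residues must not be double-counted.
Total = 4 + 3 − 2 = 5.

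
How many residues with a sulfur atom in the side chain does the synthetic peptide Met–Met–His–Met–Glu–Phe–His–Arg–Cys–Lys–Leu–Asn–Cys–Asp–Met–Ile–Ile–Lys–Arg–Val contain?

6

Cysteine (C, thiol) and methionine (M, thioether) are the two sulfur-containing amino acids.
Matching residues: Met1, Met2, Met4, Cys9, Cys13, Met15.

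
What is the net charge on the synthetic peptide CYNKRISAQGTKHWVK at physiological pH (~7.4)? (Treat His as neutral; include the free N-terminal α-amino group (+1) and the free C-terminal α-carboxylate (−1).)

+4

The side chains ionized at physiological pH are Lys/Arg (+1) and Asp/Glu (−1); with His treated as neutral, nothing else contributes.
Positive (K, R): K4, R5, K12, K16 → +4.
Negative (D, E): none → −0.
The N-terminus (+1) and C-terminus (−1) cancel.
Net charge = (+4) + (−0) = +4.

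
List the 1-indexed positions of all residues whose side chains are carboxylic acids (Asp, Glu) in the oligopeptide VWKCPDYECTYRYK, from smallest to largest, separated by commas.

6, 8

Matching residues: D6, E8.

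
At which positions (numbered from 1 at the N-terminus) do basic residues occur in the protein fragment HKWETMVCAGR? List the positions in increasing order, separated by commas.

Lysine (K), arginine (R), and histidine (H) have basic, nitrogen-containing side chains.
Matching residues: H1, K2, R11.

1, 2, 11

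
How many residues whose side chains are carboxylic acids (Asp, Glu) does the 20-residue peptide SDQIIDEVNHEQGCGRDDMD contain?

Matching residues: D2, D6, E7, E11, D17, D18, D20.

7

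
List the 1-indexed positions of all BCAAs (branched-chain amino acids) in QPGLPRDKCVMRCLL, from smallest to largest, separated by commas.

Valine (V), leucine (L), and isoleucine (I) are the branched-chain amino acids.
Matching residues: L4, V10, L14, L15.

4, 10, 14, 15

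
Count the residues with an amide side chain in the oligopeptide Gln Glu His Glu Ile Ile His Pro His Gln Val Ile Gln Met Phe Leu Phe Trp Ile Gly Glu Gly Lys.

3

The amide-side-chain residues are Asn (N) and Gln (Q).
Matching residues: Gln1, Gln10, Gln13.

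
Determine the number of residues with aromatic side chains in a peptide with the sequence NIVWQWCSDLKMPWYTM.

4

F, W, and Y each carry an aromatic ring on the side chain.
Matching residues: W4, W6, W14, Y15.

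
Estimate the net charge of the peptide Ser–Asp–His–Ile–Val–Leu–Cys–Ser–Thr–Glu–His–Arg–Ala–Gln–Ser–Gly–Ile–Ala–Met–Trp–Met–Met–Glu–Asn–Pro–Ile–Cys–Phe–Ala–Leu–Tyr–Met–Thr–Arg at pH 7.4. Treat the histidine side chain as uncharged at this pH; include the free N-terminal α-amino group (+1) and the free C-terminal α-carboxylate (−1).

The side chains ionized at physiological pH are Lys/Arg (+1) and Asp/Glu (−1); with His treated as neutral, nothing else contributes.
Positive (K, R): Arg12, Arg34 → +2.
Negative (D, E): Asp2, Glu10, Glu23 → −3.
The N-terminus (+1) and C-terminus (−1) cancel.
Net charge = (+2) + (−3) = −1.

-1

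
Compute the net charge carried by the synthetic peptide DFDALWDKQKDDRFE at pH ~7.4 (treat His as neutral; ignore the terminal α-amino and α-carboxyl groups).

At pH ~7.4 the Lys and Arg side chains are protonated (+1), the Asp and Glu side chains are deprotonated (−1), and with His taken as neutral all other side chains carry no charge.
Positive (K, R): K8, K10, R13 → +3.
Negative (D, E): D1, D3, D7, D11, D12, E15 → −6.
Net charge = (+3) + (−6) = −3.

-3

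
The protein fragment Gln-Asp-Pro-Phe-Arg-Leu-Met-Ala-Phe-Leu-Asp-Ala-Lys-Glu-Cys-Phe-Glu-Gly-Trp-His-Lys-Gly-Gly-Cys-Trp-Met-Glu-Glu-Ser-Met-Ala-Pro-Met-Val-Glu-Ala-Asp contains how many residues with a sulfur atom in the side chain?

6

Only Cys (C) and Met (M) have a sulfur atom in the side chain.
Matching residues: Met7, Cys15, Cys24, Met26, Met30, Met33.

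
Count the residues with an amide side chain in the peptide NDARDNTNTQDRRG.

The amide-side-chain residues are Asn (N) and Gln (Q).
Matching residues: N1, N6, N8, Q10.

4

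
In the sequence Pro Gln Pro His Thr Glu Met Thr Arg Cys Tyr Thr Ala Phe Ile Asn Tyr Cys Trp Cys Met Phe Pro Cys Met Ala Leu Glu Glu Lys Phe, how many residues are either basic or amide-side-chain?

5

Basic: H, K, R. Amide-side-chain: N, Q.
Basic residues here: His4, Arg9, Lys30 (3).
Amide-side-chain residues here: Gln2, Asn16 (2).
The two groups share no amino acid, so total = 3 + 2 = 5.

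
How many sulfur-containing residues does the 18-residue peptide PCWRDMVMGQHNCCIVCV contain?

6

The sulfur-bearing residues are cysteine (–SH) and methionine (–S–CH₃).
Matching residues: C2, M6, M8, C13, C14, C17.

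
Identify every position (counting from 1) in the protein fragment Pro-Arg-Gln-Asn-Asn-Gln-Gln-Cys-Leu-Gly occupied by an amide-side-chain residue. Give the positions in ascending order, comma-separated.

3, 4, 5, 6, 7

Matching residues: Gln3, Asn4, Asn5, Gln6, Gln7.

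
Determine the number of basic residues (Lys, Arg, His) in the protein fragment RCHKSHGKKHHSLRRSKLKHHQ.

14

Matching residues: R1, H3, K4, H6, K8, K9, H10, H11, R14, R15, K17, K19, H20, H21.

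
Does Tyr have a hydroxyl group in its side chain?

Serine (S), threonine (T), and tyrosine (Y) each carry a hydroxyl group on the side chain.
Tyrosine is in this group.

Yes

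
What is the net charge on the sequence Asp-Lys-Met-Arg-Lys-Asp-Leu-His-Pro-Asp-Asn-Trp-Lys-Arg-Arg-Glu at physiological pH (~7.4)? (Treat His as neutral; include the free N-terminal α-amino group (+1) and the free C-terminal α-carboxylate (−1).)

Near pH 7.4, K and R contribute +1 each, D and E contribute −1 each, and every other side chain (His included, as stated) is uncharged.
Positive (K, R): Lys2, Arg4, Lys5, Lys13, Arg14, Arg15 → +6.
Negative (D, E): Asp1, Asp6, Asp10, Glu16 → −4.
The N-terminus (+1) and C-terminus (−1) cancel.
Net charge = (+6) + (−4) = +2.

+2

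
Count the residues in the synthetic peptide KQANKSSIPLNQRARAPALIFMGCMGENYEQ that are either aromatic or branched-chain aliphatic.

6

Aromatic: F, W, Y. Branched-chain aliphatic: I, L, V.
Aromatic residues here: F21, Y29 (2).
Branched-chain aliphatic residues here: I8, L10, L19, I20 (4).
The two groups share no amino acid, so total = 2 + 4 = 6.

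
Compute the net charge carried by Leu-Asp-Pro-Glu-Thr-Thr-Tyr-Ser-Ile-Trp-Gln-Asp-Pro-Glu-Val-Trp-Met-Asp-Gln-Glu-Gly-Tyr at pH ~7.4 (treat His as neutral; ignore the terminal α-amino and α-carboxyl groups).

The side chains ionized at physiological pH are Lys/Arg (+1) and Asp/Glu (−1); with His treated as neutral, nothing else contributes.
Positive (K, R): none → +0.
Negative (D, E): Asp2, Glu4, Asp12, Glu14, Asp18, Glu20 → −6.
Net charge = (+0) + (−6) = −6.

-6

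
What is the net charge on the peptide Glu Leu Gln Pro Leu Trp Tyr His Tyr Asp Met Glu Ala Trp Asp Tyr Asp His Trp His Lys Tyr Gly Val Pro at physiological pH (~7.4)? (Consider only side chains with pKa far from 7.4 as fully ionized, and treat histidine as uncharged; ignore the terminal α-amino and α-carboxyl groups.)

-4

At pH ~7.4 the Lys and Arg side chains are protonated (+1), the Asp and Glu side chains are deprotonated (−1), and with His taken as neutral all other side chains carry no charge.
Positive (K, R): Lys21 → +1.
Negative (D, E): Glu1, Asp10, Glu12, Asp15, Asp17 → −5.
Net charge = (+1) + (−5) = −4.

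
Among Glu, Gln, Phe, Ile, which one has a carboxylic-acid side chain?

Aspartate (D) and glutamate (E) have carboxylic-acid side chains and are the acidic amino acids.
Of the listed options, only Glu belongs to this group.

Glu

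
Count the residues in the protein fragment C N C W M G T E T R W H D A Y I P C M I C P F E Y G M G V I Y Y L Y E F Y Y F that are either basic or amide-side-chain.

3

Basic: H, K, R. Amide-side-chain: N, Q.
Basic residues here: R10, H12 (2).
Amide-side-chain residues here: N2 (1).
The two groups share no amino acid, so total = 2 + 1 = 3.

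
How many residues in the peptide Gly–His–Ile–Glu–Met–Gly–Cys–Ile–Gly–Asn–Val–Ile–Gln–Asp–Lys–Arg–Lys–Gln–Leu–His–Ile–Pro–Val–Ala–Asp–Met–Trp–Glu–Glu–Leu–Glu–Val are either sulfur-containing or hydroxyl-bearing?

Sulfur-containing: C, M. Hydroxyl-bearing: S, T, Y.
Sulfur-containing residues here: Met5, Cys7, Met26 (3).
Hydroxyl-bearing residues here: none (0).
The two groups share no amino acid, so total = 3 + 0 = 3.

3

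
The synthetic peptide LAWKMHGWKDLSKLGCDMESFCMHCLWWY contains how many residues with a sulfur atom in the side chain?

6

The sulfur-bearing residues are cysteine (–SH) and methionine (–S–CH₃).
Matching residues: M5, C16, M18, C22, M23, C25.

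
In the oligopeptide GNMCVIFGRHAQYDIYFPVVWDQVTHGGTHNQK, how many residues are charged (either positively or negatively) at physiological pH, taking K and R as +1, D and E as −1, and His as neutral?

Charged side chains at pH ~7.4: K, R (positive); D, E (negative).
Matching residues: R9, D14, D22, K33.

4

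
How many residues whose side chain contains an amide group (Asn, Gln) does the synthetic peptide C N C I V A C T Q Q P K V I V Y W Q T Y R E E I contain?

4

Matching residues: N2, Q9, Q10, Q18.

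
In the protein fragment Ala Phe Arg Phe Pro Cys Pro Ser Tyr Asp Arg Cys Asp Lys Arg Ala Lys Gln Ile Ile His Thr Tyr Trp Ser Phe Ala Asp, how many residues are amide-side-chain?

Only N (asparagine) and Q (glutamine) carry a side-chain carboxamide.
Matching residues: Gln18.

1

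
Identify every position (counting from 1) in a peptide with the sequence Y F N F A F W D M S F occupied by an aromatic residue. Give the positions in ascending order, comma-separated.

Phenylalanine (F), tryptophan (W), and tyrosine (Y) have aromatic ring side chains.
Matching residues: Y1, F2, F4, F6, W7, F11.

1, 2, 4, 6, 7, 11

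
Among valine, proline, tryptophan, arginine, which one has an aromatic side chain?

tryptophan

The aromatic amino acids are Phe (F, benzyl), Trp (W, indole), and Tyr (Y, phenol).
Of the listed options, only tryptophan belongs to this group.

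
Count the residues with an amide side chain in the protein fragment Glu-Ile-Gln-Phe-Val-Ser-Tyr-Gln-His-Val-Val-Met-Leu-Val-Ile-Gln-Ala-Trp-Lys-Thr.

3

Asparagine (N) and glutamine (Q) have uncharged amide side chains.
Matching residues: Gln3, Gln8, Gln16.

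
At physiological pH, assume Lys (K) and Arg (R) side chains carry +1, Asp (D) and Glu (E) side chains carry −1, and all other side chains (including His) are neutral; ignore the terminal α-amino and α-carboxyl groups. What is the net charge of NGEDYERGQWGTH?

Positive (K, R): R7 → +1.
Negative (D, E): E3, D4, E6 → −3.
Net charge = (+1) + (−3) = −2.

-2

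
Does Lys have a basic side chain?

Lysine (K), arginine (R), and histidine (H) have basic, nitrogen-containing side chains.
Lysine is in this group.

Yes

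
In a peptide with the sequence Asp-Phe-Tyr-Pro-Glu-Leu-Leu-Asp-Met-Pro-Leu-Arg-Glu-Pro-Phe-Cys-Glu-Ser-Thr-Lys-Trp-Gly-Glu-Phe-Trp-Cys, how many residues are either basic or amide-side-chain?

2

Basic: H, K, R. Amide-side-chain: N, Q.
Basic residues here: Arg12, Lys20 (2).
Amide-side-chain residues here: none (0).
The two groups share no amino acid, so total = 2 + 0 = 2.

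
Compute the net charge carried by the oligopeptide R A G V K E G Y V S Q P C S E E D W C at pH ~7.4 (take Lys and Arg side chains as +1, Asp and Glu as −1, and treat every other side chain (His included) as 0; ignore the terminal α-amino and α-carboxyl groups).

Positive (K, R): R1, K5 → +2.
Negative (D, E): E6, E15, E16, D17 → −4.
Net charge = (+2) + (−4) = −2.

-2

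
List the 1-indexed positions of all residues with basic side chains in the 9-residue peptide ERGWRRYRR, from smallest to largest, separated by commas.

K, R, and H are the three residues with basic side chains (ε-amine, guanidinium, and imidazole respectively).
Matching residues: R2, R5, R6, R8, R9.

2, 5, 6, 8, 9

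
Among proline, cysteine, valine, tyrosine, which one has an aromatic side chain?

tyrosine

Phenylalanine (F), tryptophan (W), and tyrosine (Y) have aromatic ring side chains.
Of the listed options, only tyrosine belongs to this group.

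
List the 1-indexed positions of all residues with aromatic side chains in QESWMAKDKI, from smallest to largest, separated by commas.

4

Phenylalanine (F), tryptophan (W), and tyrosine (Y) have aromatic ring side chains.
Matching residues: W4.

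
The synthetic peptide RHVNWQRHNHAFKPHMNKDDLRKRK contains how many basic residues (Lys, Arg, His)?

Matching residues: R1, H2, R7, H8, H10, K13, H15, K18, R22, K23, R24, K25.

12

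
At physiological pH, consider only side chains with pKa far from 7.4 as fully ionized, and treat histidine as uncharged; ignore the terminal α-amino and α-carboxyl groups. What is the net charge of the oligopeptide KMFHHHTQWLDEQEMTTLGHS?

At pH ~7.4 the Lys and Arg side chains are protonated (+1), the Asp and Glu side chains are deprotonated (−1), and with His taken as neutral all other side chains carry no charge.
Positive (K, R): K1 → +1.
Negative (D, E): D11, E12, E14 → −3.
Net charge = (+1) + (−3) = −2.

-2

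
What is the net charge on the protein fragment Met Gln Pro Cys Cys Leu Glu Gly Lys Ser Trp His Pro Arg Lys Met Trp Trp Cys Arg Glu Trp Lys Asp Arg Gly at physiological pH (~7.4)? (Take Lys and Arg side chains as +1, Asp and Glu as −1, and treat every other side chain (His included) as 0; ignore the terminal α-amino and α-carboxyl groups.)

Positive (K, R): Lys9, Arg14, Lys15, Arg20, Lys23, Arg25 → +6.
Negative (D, E): Glu7, Glu21, Asp24 → −3.
Net charge = (+6) + (−3) = +3.

+3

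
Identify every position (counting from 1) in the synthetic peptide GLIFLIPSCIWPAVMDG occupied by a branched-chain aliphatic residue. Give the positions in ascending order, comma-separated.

2, 3, 5, 6, 10, 14

Matching residues: L2, I3, L5, I6, I10, V14.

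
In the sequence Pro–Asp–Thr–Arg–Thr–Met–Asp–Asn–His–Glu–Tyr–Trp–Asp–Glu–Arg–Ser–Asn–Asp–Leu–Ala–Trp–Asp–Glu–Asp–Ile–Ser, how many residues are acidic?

Only D (aspartate) and E (glutamate) carry a side-chain carboxylic acid.
Matching residues: Asp2, Asp7, Glu10, Asp13, Glu14, Asp18, Asp22, Glu23, Asp24.

9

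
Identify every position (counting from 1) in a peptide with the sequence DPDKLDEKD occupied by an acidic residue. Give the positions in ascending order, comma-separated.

The acidic residues are Asp (D) and Glu (E), whose side chains end in a carboxylate group.
Matching residues: D1, D3, D6, E7, D9.

1, 3, 6, 7, 9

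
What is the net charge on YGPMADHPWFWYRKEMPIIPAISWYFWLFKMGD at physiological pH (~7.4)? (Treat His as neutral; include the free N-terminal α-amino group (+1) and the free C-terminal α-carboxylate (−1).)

At pH ~7.4 the Lys and Arg side chains are protonated (+1), the Asp and Glu side chains are deprotonated (−1), and with His taken as neutral all other side chains carry no charge.
Positive (K, R): R13, K14, K30 → +3.
Negative (D, E): D6, E15, D33 → −3.
The N-terminus (+1) and C-terminus (−1) cancel.
Net charge = (+3) + (−3) = 0.

0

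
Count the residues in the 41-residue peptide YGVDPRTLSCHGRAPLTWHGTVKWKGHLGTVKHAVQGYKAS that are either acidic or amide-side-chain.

Acidic: D, E. Amide-side-chain: N, Q.
Acidic residues here: D4 (1).
Amide-side-chain residues here: Q36 (1).
The two groups share no amino acid, so total = 1 + 1 = 2.

2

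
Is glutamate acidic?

Aspartate (D) and glutamate (E) have carboxylic-acid side chains and are the acidic amino acids.
Glutamate is in this group.

Yes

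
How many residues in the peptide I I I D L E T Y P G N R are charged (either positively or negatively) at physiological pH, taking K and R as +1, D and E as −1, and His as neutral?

3

Charged side chains at pH ~7.4: K, R (positive); D, E (negative).
Matching residues: D4, E6, R12.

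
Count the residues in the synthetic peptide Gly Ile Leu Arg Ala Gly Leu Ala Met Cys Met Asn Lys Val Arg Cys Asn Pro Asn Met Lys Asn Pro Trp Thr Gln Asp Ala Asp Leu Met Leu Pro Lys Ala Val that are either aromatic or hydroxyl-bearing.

Aromatic: F, W, Y. Hydroxyl-bearing: S, T, Y.
Aromatic residues here: Trp24 (1).
Hydroxyl-bearing residues here: Thr25 (1).
(Y belongs to both groups, but none appear in this sequence.) Total = 1 + 1 = 2.

2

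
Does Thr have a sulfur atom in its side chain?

Only Cys (C) and Met (M) have a sulfur atom in the side chain.
Threonine is not in this group.

No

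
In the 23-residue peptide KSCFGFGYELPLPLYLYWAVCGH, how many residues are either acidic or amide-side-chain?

Acidic: D, E. Amide-side-chain: N, Q.
Acidic residues here: E9 (1).
Amide-side-chain residues here: none (0).
The two groups share no amino acid, so total = 1 + 0 = 1.

1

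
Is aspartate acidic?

Only D (aspartate) and E (glutamate) carry a side-chain carboxylic acid.
Aspartate is in this group.

Yes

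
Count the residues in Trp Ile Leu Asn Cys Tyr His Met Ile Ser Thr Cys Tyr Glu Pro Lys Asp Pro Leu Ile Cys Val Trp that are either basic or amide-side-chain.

Basic: H, K, R. Amide-side-chain: N, Q.
Basic residues here: His7, Lys16 (2).
Amide-side-chain residues here: Asn4 (1).
The two groups share no amino acid, so total = 2 + 1 = 3.

3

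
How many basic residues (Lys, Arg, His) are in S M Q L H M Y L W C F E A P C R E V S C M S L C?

2

Matching residues: H5, R16.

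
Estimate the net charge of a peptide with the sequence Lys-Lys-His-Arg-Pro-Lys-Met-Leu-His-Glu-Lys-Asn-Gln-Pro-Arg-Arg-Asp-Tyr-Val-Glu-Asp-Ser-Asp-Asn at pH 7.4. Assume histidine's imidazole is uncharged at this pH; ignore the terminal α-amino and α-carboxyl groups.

The side chains ionized at physiological pH are Lys/Arg (+1) and Asp/Glu (−1); with His treated as neutral, nothing else contributes.
Positive (K, R): Lys1, Lys2, Arg4, Lys6, Lys11, Arg15, Arg16 → +7.
Negative (D, E): Glu10, Asp17, Glu20, Asp21, Asp23 → −5.
Net charge = (+7) + (−5) = +2.

+2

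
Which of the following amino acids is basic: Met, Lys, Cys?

Lys

Lysine (K), arginine (R), and histidine (H) have basic, nitrogen-containing side chains.
Of the listed options, only Lys belongs to this group.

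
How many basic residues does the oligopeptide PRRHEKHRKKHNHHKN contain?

Lysine (K), arginine (R), and histidine (H) have basic, nitrogen-containing side chains.
Matching residues: R2, R3, H4, K6, H7, R8, K9, K10, H11, H13, H14, K15.

12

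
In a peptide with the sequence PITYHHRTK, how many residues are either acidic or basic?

4

Acidic: D, E. Basic: H, K, R.
Acidic residues here: none (0).
Basic residues here: H5, H6, R7, K9 (4).
The two groups share no amino acid, so total = 0 + 4 = 4.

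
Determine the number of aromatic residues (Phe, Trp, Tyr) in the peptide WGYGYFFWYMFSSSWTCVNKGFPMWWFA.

13

Matching residues: W1, Y3, Y5, F6, F7, W8, Y9, F11, W15, F22, W25, W26, F27.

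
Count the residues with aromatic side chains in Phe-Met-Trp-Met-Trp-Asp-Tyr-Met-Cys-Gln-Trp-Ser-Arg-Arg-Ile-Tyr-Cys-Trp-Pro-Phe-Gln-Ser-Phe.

F, W, and Y each carry an aromatic ring on the side chain.
Matching residues: Phe1, Trp3, Trp5, Tyr7, Trp11, Tyr16, Trp18, Phe20, Phe23.

9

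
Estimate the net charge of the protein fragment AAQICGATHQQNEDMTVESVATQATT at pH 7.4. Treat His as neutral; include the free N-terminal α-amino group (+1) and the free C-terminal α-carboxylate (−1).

-3

At pH ~7.4 the Lys and Arg side chains are protonated (+1), the Asp and Glu side chains are deprotonated (−1), and with His taken as neutral all other side chains carry no charge.
Positive (K, R): none → +0.
Negative (D, E): E13, D14, E18 → −3.
The N-terminus (+1) and C-terminus (−1) cancel.
Net charge = (+0) + (−3) = −3.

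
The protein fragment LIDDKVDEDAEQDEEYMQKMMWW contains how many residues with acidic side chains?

9

The acidic residues are Asp (D) and Glu (E), whose side chains end in a carboxylate group.
Matching residues: D3, D4, D7, E8, D9, E11, D13, E14, E15.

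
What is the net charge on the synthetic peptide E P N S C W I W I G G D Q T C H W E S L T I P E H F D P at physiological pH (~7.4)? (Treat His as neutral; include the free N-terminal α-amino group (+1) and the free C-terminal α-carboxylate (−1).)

-5

At pH ~7.4 the Lys and Arg side chains are protonated (+1), the Asp and Glu side chains are deprotonated (−1), and with His taken as neutral all other side chains carry no charge.
Positive (K, R): none → +0.
Negative (D, E): E1, D12, E18, E24, D27 → −5.
The N-terminus (+1) and C-terminus (−1) cancel.
Net charge = (+0) + (−5) = −5.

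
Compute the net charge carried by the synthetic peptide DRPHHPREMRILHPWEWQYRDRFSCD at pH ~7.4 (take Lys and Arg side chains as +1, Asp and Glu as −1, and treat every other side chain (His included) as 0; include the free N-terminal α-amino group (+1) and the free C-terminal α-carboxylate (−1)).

0

Positive (K, R): R2, R7, R10, R20, R22 → +5.
Negative (D, E): D1, E8, E16, D21, D26 → −5.
The N-terminus (+1) and C-terminus (−1) cancel.
Net charge = (+5) + (−5) = 0.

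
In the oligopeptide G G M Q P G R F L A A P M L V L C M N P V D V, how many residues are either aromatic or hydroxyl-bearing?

Aromatic: F, W, Y. Hydroxyl-bearing: S, T, Y.
Aromatic residues here: F8 (1).
Hydroxyl-bearing residues here: none (0).
(Y belongs to both groups, but none appear in this sequence.) Total = 1 + 0 = 1.

1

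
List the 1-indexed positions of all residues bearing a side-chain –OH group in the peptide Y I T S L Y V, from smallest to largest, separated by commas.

1, 3, 4, 6

S, T, and Y are the three residues with a side-chain hydroxyl.
Matching residues: Y1, T3, S4, Y6.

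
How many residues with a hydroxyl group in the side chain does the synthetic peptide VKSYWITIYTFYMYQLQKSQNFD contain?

Serine (S), threonine (T), and tyrosine (Y) each carry a hydroxyl group on the side chain.
Matching residues: S3, Y4, T7, Y9, T10, Y12, Y14, S19.

8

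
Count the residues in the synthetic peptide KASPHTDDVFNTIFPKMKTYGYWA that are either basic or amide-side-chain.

Basic: H, K, R. Amide-side-chain: N, Q.
Basic residues here: K1, H5, K16, K18 (4).
Amide-side-chain residues here: N11 (1).
The two groups share no amino acid, so total = 4 + 1 = 5.

5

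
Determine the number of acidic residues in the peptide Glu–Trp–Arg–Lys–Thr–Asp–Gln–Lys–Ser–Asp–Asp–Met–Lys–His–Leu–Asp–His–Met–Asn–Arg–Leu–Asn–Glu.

Only D (aspartate) and E (glutamate) carry a side-chain carboxylic acid.
Matching residues: Glu1, Asp6, Asp10, Asp11, Asp16, Glu23.

6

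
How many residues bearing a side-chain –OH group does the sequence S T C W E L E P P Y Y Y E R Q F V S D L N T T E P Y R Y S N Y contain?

The –OH-bearing residues are Ser, Thr (aliphatic alcohols), and Tyr (phenol).
Matching residues: S1, T2, Y10, Y11, Y12, S18, T22, T23, Y26, Y28, S29, Y31.

12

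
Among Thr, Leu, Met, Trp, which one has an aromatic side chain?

Trp

The aromatic amino acids are Phe (F, benzyl), Trp (W, indole), and Tyr (Y, phenol).
Of the listed options, only Trp belongs to this group.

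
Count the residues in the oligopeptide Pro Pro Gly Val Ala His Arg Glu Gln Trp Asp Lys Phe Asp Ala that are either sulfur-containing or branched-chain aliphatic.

1

Sulfur-containing: C, M. Branched-chain aliphatic: I, L, V.
Sulfur-containing residues here: none (0).
Branched-chain aliphatic residues here: Val4 (1).
The two groups share no amino acid, so total = 0 + 1 = 1.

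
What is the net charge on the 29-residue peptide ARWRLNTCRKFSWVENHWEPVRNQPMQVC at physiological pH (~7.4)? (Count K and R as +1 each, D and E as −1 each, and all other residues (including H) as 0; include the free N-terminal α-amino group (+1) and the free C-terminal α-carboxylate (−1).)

+3

Positive (K, R): R2, R4, R9, K10, R22 → +5.
Negative (D, E): E15, E19 → −2.
The N-terminus (+1) and C-terminus (−1) cancel.
Net charge = (+5) + (−2) = +3.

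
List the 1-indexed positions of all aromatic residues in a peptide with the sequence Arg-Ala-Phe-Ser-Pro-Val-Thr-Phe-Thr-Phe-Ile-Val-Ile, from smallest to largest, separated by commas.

The aromatic amino acids are Phe (F, benzyl), Trp (W, indole), and Tyr (Y, phenol).
Matching residues: Phe3, Phe8, Phe10.

3, 8, 10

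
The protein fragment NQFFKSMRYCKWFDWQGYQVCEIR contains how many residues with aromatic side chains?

7

The aromatic amino acids are Phe (F, benzyl), Trp (W, indole), and Tyr (Y, phenol).
Matching residues: F3, F4, Y9, W12, F13, W15, Y18.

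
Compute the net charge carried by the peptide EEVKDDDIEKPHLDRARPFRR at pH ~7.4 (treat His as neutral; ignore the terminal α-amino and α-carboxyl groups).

-1

At pH ~7.4 the Lys and Arg side chains are protonated (+1), the Asp and Glu side chains are deprotonated (−1), and with His taken as neutral all other side chains carry no charge.
Positive (K, R): K4, K10, R15, R17, R20, R21 → +6.
Negative (D, E): E1, E2, D5, D6, D7, E9, D14 → −7.
Net charge = (+6) + (−7) = −1.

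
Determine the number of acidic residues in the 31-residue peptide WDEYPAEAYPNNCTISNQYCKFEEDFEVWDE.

Aspartate (D) and glutamate (E) have carboxylic-acid side chains and are the acidic amino acids.
Matching residues: D2, E3, E7, E23, E24, D25, E27, D30, E31.

9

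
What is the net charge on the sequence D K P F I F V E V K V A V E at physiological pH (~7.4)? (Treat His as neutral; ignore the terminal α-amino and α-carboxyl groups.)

At pH ~7.4 the Lys and Arg side chains are protonated (+1), the Asp and Glu side chains are deprotonated (−1), and with His taken as neutral all other side chains carry no charge.
Positive (K, R): K2, K10 → +2.
Negative (D, E): D1, E8, E14 → −3.
Net charge = (+2) + (−3) = −1.

-1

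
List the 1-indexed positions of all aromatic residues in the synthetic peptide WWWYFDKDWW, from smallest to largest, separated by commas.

The aromatic amino acids are Phe (F, benzyl), Trp (W, indole), and Tyr (Y, phenol).
Matching residues: W1, W2, W3, Y4, F5, W9, W10.

1, 2, 3, 4, 5, 9, 10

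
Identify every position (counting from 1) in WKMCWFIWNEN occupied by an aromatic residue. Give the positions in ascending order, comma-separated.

1, 5, 6, 8

F, W, and Y each carry an aromatic ring on the side chain.
Matching residues: W1, W5, F6, W8.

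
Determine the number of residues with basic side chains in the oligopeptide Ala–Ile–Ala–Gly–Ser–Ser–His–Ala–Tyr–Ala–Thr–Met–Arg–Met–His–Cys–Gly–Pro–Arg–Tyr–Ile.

The basic amino acids are Lys (K), Arg (R), and His (H).
Matching residues: His7, Arg13, His15, Arg19.

4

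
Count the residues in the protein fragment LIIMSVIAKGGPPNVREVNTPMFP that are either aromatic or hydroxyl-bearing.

Aromatic: F, W, Y. Hydroxyl-bearing: S, T, Y.
Aromatic residues here: F23 (1).
Hydroxyl-bearing residues here: S5, T20 (2).
(Y belongs to both groups, but none appear in this sequence.) Total = 1 + 2 = 3.

3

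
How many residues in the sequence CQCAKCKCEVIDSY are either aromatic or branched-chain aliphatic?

Aromatic: F, W, Y. Branched-chain aliphatic: I, L, V.
Aromatic residues here: Y14 (1).
Branched-chain aliphatic residues here: V10, I11 (2).
The two groups share no amino acid, so total = 1 + 2 = 3.

3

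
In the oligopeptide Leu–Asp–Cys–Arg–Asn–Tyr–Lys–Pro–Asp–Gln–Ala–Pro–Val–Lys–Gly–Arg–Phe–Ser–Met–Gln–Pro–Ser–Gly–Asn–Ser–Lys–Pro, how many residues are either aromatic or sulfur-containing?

4

Aromatic: F, W, Y. Sulfur-containing: C, M.
Aromatic residues here: Tyr6, Phe17 (2).
Sulfur-containing residues here: Cys3, Met19 (2).
The two groups share no amino acid, so total = 2 + 2 = 4.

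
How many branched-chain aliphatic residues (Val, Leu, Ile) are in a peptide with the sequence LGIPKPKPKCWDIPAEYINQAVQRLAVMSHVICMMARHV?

10

Matching residues: L1, I3, I13, I18, V22, L25, V27, V31, I32, V39.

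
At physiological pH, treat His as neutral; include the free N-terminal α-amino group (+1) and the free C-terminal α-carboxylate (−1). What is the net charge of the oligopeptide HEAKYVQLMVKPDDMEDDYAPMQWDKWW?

-4

Near pH 7.4, K and R contribute +1 each, D and E contribute −1 each, and every other side chain (His included, as stated) is uncharged.
Positive (K, R): K4, K11, K26 → +3.
Negative (D, E): E2, D13, D14, E16, D17, D18, D25 → −7.
The N-terminus (+1) and C-terminus (−1) cancel.
Net charge = (+3) + (−7) = −4.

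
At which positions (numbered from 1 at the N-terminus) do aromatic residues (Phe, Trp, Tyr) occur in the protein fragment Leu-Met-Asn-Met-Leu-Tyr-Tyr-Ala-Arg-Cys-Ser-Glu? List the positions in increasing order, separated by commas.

6, 7

Matching residues: Tyr6, Tyr7.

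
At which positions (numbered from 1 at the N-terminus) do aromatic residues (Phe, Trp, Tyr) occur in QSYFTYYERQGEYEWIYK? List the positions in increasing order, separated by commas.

3, 4, 6, 7, 13, 15, 17

Matching residues: Y3, F4, Y6, Y7, Y13, W15, Y17.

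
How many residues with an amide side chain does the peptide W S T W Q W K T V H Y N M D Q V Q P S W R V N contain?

5

The amide-side-chain residues are Asn (N) and Gln (Q).
Matching residues: Q5, N12, Q15, Q17, N23.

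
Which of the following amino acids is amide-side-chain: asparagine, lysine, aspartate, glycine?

asparagine

Asparagine (N) and glutamine (Q) have uncharged amide side chains.
Of the listed options, only asparagine belongs to this group.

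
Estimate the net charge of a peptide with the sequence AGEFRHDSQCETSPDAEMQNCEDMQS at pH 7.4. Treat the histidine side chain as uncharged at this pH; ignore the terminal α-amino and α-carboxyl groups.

At pH ~7.4 the Lys and Arg side chains are protonated (+1), the Asp and Glu side chains are deprotonated (−1), and with His taken as neutral all other side chains carry no charge.
Positive (K, R): R5 → +1.
Negative (D, E): E3, D7, E11, D15, E17, E22, D23 → −7.
Net charge = (+1) + (−7) = −6.

-6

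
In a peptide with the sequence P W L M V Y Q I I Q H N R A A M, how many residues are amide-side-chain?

3

Only N (asparagine) and Q (glutamine) carry a side-chain carboxamide.
Matching residues: Q7, Q10, N12.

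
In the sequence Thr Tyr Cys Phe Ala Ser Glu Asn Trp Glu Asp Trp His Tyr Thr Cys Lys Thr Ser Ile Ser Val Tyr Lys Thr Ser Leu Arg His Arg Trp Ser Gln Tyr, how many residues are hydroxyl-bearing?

13

Serine (S), threonine (T), and tyrosine (Y) each carry a hydroxyl group on the side chain.
Matching residues: Thr1, Tyr2, Ser6, Tyr14, Thr15, Thr18, Ser19, Ser21, Tyr23, Thr25, Ser26, Ser32, Tyr34.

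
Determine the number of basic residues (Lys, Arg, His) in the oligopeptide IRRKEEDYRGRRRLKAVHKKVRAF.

12

Matching residues: R2, R3, K4, R9, R11, R12, R13, K15, H18, K19, K20, R22.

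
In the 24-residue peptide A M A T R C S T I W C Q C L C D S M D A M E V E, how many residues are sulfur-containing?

The sulfur-bearing residues are cysteine (–SH) and methionine (–S–CH₃).
Matching residues: M2, C6, C11, C13, C15, M18, M21.

7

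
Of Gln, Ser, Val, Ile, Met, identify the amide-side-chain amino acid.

Asparagine (N) and glutamine (Q) have uncharged amide side chains.
Of the listed options, only Gln belongs to this group.

Gln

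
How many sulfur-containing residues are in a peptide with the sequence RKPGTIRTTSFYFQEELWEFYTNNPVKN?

0

Cysteine (C, thiol) and methionine (M, thioether) are the two sulfur-containing amino acids.
None of the 28 residues belong to this group.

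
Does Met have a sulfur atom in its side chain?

Cysteine (C, thiol) and methionine (M, thioether) are the two sulfur-containing amino acids.
Methionine is in this group.

Yes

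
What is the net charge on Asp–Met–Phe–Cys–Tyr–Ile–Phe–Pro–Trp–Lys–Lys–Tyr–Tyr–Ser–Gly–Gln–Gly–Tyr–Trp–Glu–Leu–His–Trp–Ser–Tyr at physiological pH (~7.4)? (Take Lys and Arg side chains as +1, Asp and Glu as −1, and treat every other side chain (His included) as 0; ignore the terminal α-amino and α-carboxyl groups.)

0

Positive (K, R): Lys10, Lys11 → +2.
Negative (D, E): Asp1, Glu20 → −2.
Net charge = (+2) + (−2) = 0.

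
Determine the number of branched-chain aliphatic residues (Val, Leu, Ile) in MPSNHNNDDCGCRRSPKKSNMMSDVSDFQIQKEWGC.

2

Matching residues: V25, I30.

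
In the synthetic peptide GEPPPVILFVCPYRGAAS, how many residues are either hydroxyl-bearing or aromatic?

3

Hydroxyl-bearing: S, T, Y. Aromatic: F, W, Y.
Hydroxyl-bearing residues here: Y13, S18 (2).
Aromatic residues here: F9, Y13 (2).
Y is in both groups, so the 1 Y residue must not be double-counted.
Total = 2 + 2 − 1 = 3.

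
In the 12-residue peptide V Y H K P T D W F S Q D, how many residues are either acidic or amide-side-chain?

Acidic: D, E. Amide-side-chain: N, Q.
Acidic residues here: D7, D12 (2).
Amide-side-chain residues here: Q11 (1).
The two groups share no amino acid, so total = 2 + 1 = 3.

3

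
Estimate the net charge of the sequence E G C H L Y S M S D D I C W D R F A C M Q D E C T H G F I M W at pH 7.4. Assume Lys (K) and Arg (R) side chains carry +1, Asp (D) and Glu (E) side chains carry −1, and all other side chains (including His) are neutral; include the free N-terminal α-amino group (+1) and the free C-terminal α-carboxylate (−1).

Positive (K, R): R16 → +1.
Negative (D, E): E1, D10, D11, D15, D22, E23 → −6.
The N-terminus (+1) and C-terminus (−1) cancel.
Net charge = (+1) + (−6) = −5.

-5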